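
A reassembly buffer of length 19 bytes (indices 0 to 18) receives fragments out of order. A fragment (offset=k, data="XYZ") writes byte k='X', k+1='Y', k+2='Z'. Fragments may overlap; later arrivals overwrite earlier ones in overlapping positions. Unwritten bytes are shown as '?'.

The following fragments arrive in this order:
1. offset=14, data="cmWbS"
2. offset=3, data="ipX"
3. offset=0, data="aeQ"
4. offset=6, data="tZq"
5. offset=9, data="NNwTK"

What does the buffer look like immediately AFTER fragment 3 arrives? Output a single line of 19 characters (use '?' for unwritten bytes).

Answer: aeQipX????????cmWbS

Derivation:
Fragment 1: offset=14 data="cmWbS" -> buffer=??????????????cmWbS
Fragment 2: offset=3 data="ipX" -> buffer=???ipX????????cmWbS
Fragment 3: offset=0 data="aeQ" -> buffer=aeQipX????????cmWbS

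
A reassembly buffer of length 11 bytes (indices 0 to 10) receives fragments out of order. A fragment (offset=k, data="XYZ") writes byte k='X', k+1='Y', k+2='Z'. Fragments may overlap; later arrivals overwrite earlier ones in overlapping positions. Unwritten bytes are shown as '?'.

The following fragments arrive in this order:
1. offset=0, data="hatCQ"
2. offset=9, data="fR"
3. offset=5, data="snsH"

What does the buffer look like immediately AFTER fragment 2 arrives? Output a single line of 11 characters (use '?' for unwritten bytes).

Fragment 1: offset=0 data="hatCQ" -> buffer=hatCQ??????
Fragment 2: offset=9 data="fR" -> buffer=hatCQ????fR

Answer: hatCQ????fR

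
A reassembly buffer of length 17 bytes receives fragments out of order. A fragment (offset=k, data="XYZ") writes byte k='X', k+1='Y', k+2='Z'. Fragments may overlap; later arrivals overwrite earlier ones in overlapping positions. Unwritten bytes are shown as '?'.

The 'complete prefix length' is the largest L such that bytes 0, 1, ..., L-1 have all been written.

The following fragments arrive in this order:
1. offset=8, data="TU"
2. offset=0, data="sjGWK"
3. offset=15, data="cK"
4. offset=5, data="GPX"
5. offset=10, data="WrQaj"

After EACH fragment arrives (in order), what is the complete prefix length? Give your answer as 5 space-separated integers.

Fragment 1: offset=8 data="TU" -> buffer=????????TU??????? -> prefix_len=0
Fragment 2: offset=0 data="sjGWK" -> buffer=sjGWK???TU??????? -> prefix_len=5
Fragment 3: offset=15 data="cK" -> buffer=sjGWK???TU?????cK -> prefix_len=5
Fragment 4: offset=5 data="GPX" -> buffer=sjGWKGPXTU?????cK -> prefix_len=10
Fragment 5: offset=10 data="WrQaj" -> buffer=sjGWKGPXTUWrQajcK -> prefix_len=17

Answer: 0 5 5 10 17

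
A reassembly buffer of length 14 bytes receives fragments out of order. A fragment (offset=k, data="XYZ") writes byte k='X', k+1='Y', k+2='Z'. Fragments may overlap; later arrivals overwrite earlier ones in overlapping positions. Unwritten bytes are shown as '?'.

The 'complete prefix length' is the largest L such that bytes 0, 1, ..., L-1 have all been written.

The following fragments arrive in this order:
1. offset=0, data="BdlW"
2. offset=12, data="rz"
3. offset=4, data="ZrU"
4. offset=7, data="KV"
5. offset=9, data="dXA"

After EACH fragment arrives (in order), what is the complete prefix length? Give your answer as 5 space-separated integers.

Answer: 4 4 7 9 14

Derivation:
Fragment 1: offset=0 data="BdlW" -> buffer=BdlW?????????? -> prefix_len=4
Fragment 2: offset=12 data="rz" -> buffer=BdlW????????rz -> prefix_len=4
Fragment 3: offset=4 data="ZrU" -> buffer=BdlWZrU?????rz -> prefix_len=7
Fragment 4: offset=7 data="KV" -> buffer=BdlWZrUKV???rz -> prefix_len=9
Fragment 5: offset=9 data="dXA" -> buffer=BdlWZrUKVdXArz -> prefix_len=14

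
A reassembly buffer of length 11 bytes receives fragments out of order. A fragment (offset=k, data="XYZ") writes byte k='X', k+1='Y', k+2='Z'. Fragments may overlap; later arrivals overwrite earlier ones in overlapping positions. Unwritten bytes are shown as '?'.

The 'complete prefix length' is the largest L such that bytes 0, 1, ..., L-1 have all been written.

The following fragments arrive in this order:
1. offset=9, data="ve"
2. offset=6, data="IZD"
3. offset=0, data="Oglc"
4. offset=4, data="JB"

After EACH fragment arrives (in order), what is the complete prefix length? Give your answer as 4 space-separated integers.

Fragment 1: offset=9 data="ve" -> buffer=?????????ve -> prefix_len=0
Fragment 2: offset=6 data="IZD" -> buffer=??????IZDve -> prefix_len=0
Fragment 3: offset=0 data="Oglc" -> buffer=Oglc??IZDve -> prefix_len=4
Fragment 4: offset=4 data="JB" -> buffer=OglcJBIZDve -> prefix_len=11

Answer: 0 0 4 11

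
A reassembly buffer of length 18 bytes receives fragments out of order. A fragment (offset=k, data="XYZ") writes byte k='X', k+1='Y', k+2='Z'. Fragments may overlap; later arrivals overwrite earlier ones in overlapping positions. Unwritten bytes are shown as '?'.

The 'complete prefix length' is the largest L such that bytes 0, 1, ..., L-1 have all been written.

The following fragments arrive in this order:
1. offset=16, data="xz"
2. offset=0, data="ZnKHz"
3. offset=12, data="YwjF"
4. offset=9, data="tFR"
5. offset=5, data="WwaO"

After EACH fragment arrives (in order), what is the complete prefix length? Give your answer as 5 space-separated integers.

Fragment 1: offset=16 data="xz" -> buffer=????????????????xz -> prefix_len=0
Fragment 2: offset=0 data="ZnKHz" -> buffer=ZnKHz???????????xz -> prefix_len=5
Fragment 3: offset=12 data="YwjF" -> buffer=ZnKHz???????YwjFxz -> prefix_len=5
Fragment 4: offset=9 data="tFR" -> buffer=ZnKHz????tFRYwjFxz -> prefix_len=5
Fragment 5: offset=5 data="WwaO" -> buffer=ZnKHzWwaOtFRYwjFxz -> prefix_len=18

Answer: 0 5 5 5 18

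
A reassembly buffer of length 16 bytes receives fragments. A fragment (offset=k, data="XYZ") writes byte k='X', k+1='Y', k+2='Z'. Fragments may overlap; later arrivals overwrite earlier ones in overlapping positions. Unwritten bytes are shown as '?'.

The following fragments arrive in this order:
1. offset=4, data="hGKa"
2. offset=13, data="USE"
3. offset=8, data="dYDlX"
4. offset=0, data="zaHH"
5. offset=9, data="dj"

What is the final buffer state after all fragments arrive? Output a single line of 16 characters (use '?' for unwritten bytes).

Fragment 1: offset=4 data="hGKa" -> buffer=????hGKa????????
Fragment 2: offset=13 data="USE" -> buffer=????hGKa?????USE
Fragment 3: offset=8 data="dYDlX" -> buffer=????hGKadYDlXUSE
Fragment 4: offset=0 data="zaHH" -> buffer=zaHHhGKadYDlXUSE
Fragment 5: offset=9 data="dj" -> buffer=zaHHhGKaddjlXUSE

Answer: zaHHhGKaddjlXUSE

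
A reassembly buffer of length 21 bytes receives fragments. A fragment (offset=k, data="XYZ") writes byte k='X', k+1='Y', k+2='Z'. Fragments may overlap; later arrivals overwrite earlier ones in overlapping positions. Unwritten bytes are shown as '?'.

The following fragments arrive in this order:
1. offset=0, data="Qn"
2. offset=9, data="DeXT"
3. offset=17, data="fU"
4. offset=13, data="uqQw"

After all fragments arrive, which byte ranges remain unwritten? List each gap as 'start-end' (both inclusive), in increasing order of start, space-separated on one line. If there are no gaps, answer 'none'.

Answer: 2-8 19-20

Derivation:
Fragment 1: offset=0 len=2
Fragment 2: offset=9 len=4
Fragment 3: offset=17 len=2
Fragment 4: offset=13 len=4
Gaps: 2-8 19-20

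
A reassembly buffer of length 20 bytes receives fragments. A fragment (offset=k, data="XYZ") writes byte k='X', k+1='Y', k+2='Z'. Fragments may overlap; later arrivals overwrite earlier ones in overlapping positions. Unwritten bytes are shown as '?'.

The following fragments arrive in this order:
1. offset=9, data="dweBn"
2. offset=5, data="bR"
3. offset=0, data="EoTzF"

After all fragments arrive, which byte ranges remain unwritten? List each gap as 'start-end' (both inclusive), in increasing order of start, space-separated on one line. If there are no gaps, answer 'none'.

Fragment 1: offset=9 len=5
Fragment 2: offset=5 len=2
Fragment 3: offset=0 len=5
Gaps: 7-8 14-19

Answer: 7-8 14-19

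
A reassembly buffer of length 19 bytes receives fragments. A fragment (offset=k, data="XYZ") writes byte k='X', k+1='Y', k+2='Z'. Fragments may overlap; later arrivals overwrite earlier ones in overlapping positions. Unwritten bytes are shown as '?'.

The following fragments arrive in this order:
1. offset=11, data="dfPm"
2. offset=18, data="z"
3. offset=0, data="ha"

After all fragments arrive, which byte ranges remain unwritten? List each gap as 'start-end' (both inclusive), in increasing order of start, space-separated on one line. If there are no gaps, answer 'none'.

Fragment 1: offset=11 len=4
Fragment 2: offset=18 len=1
Fragment 3: offset=0 len=2
Gaps: 2-10 15-17

Answer: 2-10 15-17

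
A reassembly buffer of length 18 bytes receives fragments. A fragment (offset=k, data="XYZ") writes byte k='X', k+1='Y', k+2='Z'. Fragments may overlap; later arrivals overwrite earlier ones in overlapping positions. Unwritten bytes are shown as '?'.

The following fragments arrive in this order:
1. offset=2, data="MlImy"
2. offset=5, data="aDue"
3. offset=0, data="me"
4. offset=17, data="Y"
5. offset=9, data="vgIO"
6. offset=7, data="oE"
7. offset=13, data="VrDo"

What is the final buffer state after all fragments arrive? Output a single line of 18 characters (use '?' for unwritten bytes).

Fragment 1: offset=2 data="MlImy" -> buffer=??MlImy???????????
Fragment 2: offset=5 data="aDue" -> buffer=??MlIaDue?????????
Fragment 3: offset=0 data="me" -> buffer=meMlIaDue?????????
Fragment 4: offset=17 data="Y" -> buffer=meMlIaDue????????Y
Fragment 5: offset=9 data="vgIO" -> buffer=meMlIaDuevgIO????Y
Fragment 6: offset=7 data="oE" -> buffer=meMlIaDoEvgIO????Y
Fragment 7: offset=13 data="VrDo" -> buffer=meMlIaDoEvgIOVrDoY

Answer: meMlIaDoEvgIOVrDoY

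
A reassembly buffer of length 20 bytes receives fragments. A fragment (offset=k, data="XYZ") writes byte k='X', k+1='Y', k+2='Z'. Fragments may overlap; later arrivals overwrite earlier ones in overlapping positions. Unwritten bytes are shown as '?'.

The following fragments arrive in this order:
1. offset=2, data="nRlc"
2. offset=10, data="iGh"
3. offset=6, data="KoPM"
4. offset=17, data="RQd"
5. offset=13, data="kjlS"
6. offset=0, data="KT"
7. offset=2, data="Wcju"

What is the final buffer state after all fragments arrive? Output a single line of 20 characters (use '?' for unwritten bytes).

Fragment 1: offset=2 data="nRlc" -> buffer=??nRlc??????????????
Fragment 2: offset=10 data="iGh" -> buffer=??nRlc????iGh???????
Fragment 3: offset=6 data="KoPM" -> buffer=??nRlcKoPMiGh???????
Fragment 4: offset=17 data="RQd" -> buffer=??nRlcKoPMiGh????RQd
Fragment 5: offset=13 data="kjlS" -> buffer=??nRlcKoPMiGhkjlSRQd
Fragment 6: offset=0 data="KT" -> buffer=KTnRlcKoPMiGhkjlSRQd
Fragment 7: offset=2 data="Wcju" -> buffer=KTWcjuKoPMiGhkjlSRQd

Answer: KTWcjuKoPMiGhkjlSRQd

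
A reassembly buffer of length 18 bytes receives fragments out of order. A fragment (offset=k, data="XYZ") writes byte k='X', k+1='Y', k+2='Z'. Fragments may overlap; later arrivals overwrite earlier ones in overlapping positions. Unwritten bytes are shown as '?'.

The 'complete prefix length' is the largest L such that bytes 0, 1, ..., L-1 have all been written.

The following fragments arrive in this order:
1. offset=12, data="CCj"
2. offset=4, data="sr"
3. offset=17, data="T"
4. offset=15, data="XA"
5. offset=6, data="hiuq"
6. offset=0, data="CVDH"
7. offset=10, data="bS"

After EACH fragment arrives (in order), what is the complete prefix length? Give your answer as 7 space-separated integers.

Fragment 1: offset=12 data="CCj" -> buffer=????????????CCj??? -> prefix_len=0
Fragment 2: offset=4 data="sr" -> buffer=????sr??????CCj??? -> prefix_len=0
Fragment 3: offset=17 data="T" -> buffer=????sr??????CCj??T -> prefix_len=0
Fragment 4: offset=15 data="XA" -> buffer=????sr??????CCjXAT -> prefix_len=0
Fragment 5: offset=6 data="hiuq" -> buffer=????srhiuq??CCjXAT -> prefix_len=0
Fragment 6: offset=0 data="CVDH" -> buffer=CVDHsrhiuq??CCjXAT -> prefix_len=10
Fragment 7: offset=10 data="bS" -> buffer=CVDHsrhiuqbSCCjXAT -> prefix_len=18

Answer: 0 0 0 0 0 10 18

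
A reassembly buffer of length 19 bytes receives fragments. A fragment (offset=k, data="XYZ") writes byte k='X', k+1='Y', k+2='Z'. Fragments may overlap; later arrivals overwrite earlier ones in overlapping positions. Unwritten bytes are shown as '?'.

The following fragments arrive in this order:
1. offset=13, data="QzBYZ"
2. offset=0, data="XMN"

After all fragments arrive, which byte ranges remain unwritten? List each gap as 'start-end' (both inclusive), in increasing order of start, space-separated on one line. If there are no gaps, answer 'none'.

Fragment 1: offset=13 len=5
Fragment 2: offset=0 len=3
Gaps: 3-12 18-18

Answer: 3-12 18-18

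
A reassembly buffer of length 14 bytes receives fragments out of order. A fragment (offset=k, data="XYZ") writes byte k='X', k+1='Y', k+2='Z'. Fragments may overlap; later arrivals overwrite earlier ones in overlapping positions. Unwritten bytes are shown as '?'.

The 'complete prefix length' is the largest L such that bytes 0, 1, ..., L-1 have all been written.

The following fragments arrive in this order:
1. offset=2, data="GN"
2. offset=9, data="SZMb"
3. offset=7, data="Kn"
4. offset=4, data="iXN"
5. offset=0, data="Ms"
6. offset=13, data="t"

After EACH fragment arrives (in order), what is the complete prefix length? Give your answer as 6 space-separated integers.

Answer: 0 0 0 0 13 14

Derivation:
Fragment 1: offset=2 data="GN" -> buffer=??GN?????????? -> prefix_len=0
Fragment 2: offset=9 data="SZMb" -> buffer=??GN?????SZMb? -> prefix_len=0
Fragment 3: offset=7 data="Kn" -> buffer=??GN???KnSZMb? -> prefix_len=0
Fragment 4: offset=4 data="iXN" -> buffer=??GNiXNKnSZMb? -> prefix_len=0
Fragment 5: offset=0 data="Ms" -> buffer=MsGNiXNKnSZMb? -> prefix_len=13
Fragment 6: offset=13 data="t" -> buffer=MsGNiXNKnSZMbt -> prefix_len=14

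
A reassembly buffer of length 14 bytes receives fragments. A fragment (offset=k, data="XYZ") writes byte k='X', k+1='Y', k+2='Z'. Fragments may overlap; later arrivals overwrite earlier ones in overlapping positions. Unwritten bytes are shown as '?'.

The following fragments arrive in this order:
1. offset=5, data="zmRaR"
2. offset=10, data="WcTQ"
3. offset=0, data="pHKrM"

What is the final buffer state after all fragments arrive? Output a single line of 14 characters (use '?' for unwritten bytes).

Answer: pHKrMzmRaRWcTQ

Derivation:
Fragment 1: offset=5 data="zmRaR" -> buffer=?????zmRaR????
Fragment 2: offset=10 data="WcTQ" -> buffer=?????zmRaRWcTQ
Fragment 3: offset=0 data="pHKrM" -> buffer=pHKrMzmRaRWcTQ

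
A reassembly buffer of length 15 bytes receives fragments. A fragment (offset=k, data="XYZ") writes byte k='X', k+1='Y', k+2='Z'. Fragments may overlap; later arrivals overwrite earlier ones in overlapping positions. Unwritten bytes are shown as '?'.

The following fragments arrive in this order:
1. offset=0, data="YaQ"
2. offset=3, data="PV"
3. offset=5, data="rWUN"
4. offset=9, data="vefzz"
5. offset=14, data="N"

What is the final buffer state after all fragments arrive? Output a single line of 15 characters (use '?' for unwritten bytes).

Fragment 1: offset=0 data="YaQ" -> buffer=YaQ????????????
Fragment 2: offset=3 data="PV" -> buffer=YaQPV??????????
Fragment 3: offset=5 data="rWUN" -> buffer=YaQPVrWUN??????
Fragment 4: offset=9 data="vefzz" -> buffer=YaQPVrWUNvefzz?
Fragment 5: offset=14 data="N" -> buffer=YaQPVrWUNvefzzN

Answer: YaQPVrWUNvefzzN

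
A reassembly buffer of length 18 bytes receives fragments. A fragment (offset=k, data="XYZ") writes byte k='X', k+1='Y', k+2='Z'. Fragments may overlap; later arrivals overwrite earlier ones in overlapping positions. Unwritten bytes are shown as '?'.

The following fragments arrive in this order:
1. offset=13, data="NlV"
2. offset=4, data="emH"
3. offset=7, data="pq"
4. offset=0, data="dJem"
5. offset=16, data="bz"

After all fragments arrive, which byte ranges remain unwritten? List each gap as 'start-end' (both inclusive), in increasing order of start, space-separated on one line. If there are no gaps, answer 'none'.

Answer: 9-12

Derivation:
Fragment 1: offset=13 len=3
Fragment 2: offset=4 len=3
Fragment 3: offset=7 len=2
Fragment 4: offset=0 len=4
Fragment 5: offset=16 len=2
Gaps: 9-12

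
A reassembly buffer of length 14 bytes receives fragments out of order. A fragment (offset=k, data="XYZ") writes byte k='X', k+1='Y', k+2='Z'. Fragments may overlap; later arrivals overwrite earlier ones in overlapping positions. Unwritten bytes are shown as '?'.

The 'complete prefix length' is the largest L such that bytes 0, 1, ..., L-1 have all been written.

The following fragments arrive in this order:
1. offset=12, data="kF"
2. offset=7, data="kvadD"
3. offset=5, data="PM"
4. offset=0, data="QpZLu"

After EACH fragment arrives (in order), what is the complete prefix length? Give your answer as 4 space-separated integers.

Answer: 0 0 0 14

Derivation:
Fragment 1: offset=12 data="kF" -> buffer=????????????kF -> prefix_len=0
Fragment 2: offset=7 data="kvadD" -> buffer=???????kvadDkF -> prefix_len=0
Fragment 3: offset=5 data="PM" -> buffer=?????PMkvadDkF -> prefix_len=0
Fragment 4: offset=0 data="QpZLu" -> buffer=QpZLuPMkvadDkF -> prefix_len=14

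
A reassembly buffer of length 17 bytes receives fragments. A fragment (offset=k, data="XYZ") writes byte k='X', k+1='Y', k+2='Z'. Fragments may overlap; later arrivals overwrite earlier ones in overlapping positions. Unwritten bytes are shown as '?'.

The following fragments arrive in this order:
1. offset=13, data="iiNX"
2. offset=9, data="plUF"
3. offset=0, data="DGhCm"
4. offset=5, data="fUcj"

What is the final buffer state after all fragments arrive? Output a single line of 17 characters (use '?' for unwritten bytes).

Answer: DGhCmfUcjplUFiiNX

Derivation:
Fragment 1: offset=13 data="iiNX" -> buffer=?????????????iiNX
Fragment 2: offset=9 data="plUF" -> buffer=?????????plUFiiNX
Fragment 3: offset=0 data="DGhCm" -> buffer=DGhCm????plUFiiNX
Fragment 4: offset=5 data="fUcj" -> buffer=DGhCmfUcjplUFiiNX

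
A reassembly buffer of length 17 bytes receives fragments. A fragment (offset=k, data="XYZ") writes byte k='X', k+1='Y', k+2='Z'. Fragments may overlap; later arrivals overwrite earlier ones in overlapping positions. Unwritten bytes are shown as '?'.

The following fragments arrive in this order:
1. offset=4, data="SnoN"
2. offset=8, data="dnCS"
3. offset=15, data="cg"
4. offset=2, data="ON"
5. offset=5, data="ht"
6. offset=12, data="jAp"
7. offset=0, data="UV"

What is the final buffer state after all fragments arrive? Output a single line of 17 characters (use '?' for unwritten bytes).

Fragment 1: offset=4 data="SnoN" -> buffer=????SnoN?????????
Fragment 2: offset=8 data="dnCS" -> buffer=????SnoNdnCS?????
Fragment 3: offset=15 data="cg" -> buffer=????SnoNdnCS???cg
Fragment 4: offset=2 data="ON" -> buffer=??ONSnoNdnCS???cg
Fragment 5: offset=5 data="ht" -> buffer=??ONShtNdnCS???cg
Fragment 6: offset=12 data="jAp" -> buffer=??ONShtNdnCSjApcg
Fragment 7: offset=0 data="UV" -> buffer=UVONShtNdnCSjApcg

Answer: UVONShtNdnCSjApcg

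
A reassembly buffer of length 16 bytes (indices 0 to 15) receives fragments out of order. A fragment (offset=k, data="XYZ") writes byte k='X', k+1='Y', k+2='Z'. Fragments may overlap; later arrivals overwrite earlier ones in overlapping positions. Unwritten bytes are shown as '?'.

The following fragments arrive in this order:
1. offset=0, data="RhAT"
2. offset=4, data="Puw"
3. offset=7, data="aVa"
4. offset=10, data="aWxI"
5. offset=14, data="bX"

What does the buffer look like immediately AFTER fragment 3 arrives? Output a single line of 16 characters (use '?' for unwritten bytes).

Answer: RhATPuwaVa??????

Derivation:
Fragment 1: offset=0 data="RhAT" -> buffer=RhAT????????????
Fragment 2: offset=4 data="Puw" -> buffer=RhATPuw?????????
Fragment 3: offset=7 data="aVa" -> buffer=RhATPuwaVa??????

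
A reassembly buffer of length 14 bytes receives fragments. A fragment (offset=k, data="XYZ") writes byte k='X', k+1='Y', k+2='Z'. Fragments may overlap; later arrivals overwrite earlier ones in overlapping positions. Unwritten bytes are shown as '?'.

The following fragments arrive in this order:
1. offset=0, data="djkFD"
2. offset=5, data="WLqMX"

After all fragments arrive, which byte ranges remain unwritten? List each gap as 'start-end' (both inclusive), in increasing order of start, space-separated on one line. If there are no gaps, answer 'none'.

Fragment 1: offset=0 len=5
Fragment 2: offset=5 len=5
Gaps: 10-13

Answer: 10-13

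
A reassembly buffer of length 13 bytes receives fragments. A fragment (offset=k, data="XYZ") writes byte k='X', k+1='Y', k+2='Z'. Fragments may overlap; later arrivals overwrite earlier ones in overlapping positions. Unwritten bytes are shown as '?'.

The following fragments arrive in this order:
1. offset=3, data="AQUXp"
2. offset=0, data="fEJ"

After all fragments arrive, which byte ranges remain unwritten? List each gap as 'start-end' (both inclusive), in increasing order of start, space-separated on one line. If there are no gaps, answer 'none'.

Fragment 1: offset=3 len=5
Fragment 2: offset=0 len=3
Gaps: 8-12

Answer: 8-12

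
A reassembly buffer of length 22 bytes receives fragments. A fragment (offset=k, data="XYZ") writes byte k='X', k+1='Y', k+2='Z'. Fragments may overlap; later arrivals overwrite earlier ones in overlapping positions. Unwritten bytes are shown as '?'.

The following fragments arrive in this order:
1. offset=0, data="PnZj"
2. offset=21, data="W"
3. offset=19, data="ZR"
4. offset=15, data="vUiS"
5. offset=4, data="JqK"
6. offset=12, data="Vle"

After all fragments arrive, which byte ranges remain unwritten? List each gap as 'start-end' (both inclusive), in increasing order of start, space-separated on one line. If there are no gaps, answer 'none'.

Answer: 7-11

Derivation:
Fragment 1: offset=0 len=4
Fragment 2: offset=21 len=1
Fragment 3: offset=19 len=2
Fragment 4: offset=15 len=4
Fragment 5: offset=4 len=3
Fragment 6: offset=12 len=3
Gaps: 7-11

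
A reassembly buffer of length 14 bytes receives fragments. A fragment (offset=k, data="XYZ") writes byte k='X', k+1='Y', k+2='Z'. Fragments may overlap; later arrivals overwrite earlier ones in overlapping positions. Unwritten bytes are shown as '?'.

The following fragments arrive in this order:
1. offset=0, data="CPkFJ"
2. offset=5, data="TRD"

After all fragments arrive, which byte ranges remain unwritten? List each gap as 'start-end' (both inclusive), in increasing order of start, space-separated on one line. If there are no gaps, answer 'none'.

Fragment 1: offset=0 len=5
Fragment 2: offset=5 len=3
Gaps: 8-13

Answer: 8-13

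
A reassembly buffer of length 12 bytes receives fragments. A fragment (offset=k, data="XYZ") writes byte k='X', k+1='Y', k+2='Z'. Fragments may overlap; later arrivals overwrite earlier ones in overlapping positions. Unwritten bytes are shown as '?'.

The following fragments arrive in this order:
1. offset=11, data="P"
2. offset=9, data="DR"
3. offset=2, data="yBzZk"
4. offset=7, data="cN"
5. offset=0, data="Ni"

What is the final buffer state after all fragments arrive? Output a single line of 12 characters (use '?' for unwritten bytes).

Fragment 1: offset=11 data="P" -> buffer=???????????P
Fragment 2: offset=9 data="DR" -> buffer=?????????DRP
Fragment 3: offset=2 data="yBzZk" -> buffer=??yBzZk??DRP
Fragment 4: offset=7 data="cN" -> buffer=??yBzZkcNDRP
Fragment 5: offset=0 data="Ni" -> buffer=NiyBzZkcNDRP

Answer: NiyBzZkcNDRP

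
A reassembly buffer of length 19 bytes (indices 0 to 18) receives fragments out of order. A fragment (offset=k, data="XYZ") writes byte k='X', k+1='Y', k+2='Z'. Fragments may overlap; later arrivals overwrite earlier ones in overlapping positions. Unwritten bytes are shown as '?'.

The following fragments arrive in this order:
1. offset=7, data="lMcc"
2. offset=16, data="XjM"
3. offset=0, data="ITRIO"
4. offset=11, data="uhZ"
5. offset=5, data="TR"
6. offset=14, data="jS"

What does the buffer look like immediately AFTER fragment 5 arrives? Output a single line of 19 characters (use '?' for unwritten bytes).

Answer: ITRIOTRlMccuhZ??XjM

Derivation:
Fragment 1: offset=7 data="lMcc" -> buffer=???????lMcc????????
Fragment 2: offset=16 data="XjM" -> buffer=???????lMcc?????XjM
Fragment 3: offset=0 data="ITRIO" -> buffer=ITRIO??lMcc?????XjM
Fragment 4: offset=11 data="uhZ" -> buffer=ITRIO??lMccuhZ??XjM
Fragment 5: offset=5 data="TR" -> buffer=ITRIOTRlMccuhZ??XjM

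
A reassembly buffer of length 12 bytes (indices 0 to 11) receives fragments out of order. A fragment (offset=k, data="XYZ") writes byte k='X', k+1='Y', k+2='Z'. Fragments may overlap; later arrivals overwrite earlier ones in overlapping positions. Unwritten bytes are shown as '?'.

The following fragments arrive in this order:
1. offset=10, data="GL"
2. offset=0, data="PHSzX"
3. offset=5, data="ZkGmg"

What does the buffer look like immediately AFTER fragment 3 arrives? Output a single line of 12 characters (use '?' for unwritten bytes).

Fragment 1: offset=10 data="GL" -> buffer=??????????GL
Fragment 2: offset=0 data="PHSzX" -> buffer=PHSzX?????GL
Fragment 3: offset=5 data="ZkGmg" -> buffer=PHSzXZkGmgGL

Answer: PHSzXZkGmgGL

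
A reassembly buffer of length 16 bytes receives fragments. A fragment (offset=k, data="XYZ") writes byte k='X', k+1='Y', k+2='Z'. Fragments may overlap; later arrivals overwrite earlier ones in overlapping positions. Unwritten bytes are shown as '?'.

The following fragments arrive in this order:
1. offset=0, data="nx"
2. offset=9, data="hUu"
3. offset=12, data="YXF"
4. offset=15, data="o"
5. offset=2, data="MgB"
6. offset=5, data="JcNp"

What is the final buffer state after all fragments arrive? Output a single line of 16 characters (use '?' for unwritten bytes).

Answer: nxMgBJcNphUuYXFo

Derivation:
Fragment 1: offset=0 data="nx" -> buffer=nx??????????????
Fragment 2: offset=9 data="hUu" -> buffer=nx???????hUu????
Fragment 3: offset=12 data="YXF" -> buffer=nx???????hUuYXF?
Fragment 4: offset=15 data="o" -> buffer=nx???????hUuYXFo
Fragment 5: offset=2 data="MgB" -> buffer=nxMgB????hUuYXFo
Fragment 6: offset=5 data="JcNp" -> buffer=nxMgBJcNphUuYXFo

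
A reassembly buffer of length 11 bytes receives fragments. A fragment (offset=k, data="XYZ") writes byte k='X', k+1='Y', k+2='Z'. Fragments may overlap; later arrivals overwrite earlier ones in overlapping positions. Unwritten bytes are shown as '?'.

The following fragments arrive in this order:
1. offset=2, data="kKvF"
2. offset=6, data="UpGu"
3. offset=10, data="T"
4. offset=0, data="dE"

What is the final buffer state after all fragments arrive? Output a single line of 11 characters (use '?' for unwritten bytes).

Answer: dEkKvFUpGuT

Derivation:
Fragment 1: offset=2 data="kKvF" -> buffer=??kKvF?????
Fragment 2: offset=6 data="UpGu" -> buffer=??kKvFUpGu?
Fragment 3: offset=10 data="T" -> buffer=??kKvFUpGuT
Fragment 4: offset=0 data="dE" -> buffer=dEkKvFUpGuT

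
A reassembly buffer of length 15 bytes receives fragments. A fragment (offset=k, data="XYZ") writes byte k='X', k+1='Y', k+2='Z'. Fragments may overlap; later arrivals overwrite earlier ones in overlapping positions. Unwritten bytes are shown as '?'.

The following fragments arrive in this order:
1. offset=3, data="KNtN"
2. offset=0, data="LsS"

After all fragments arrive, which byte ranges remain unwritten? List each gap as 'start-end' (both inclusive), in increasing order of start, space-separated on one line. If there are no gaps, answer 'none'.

Answer: 7-14

Derivation:
Fragment 1: offset=3 len=4
Fragment 2: offset=0 len=3
Gaps: 7-14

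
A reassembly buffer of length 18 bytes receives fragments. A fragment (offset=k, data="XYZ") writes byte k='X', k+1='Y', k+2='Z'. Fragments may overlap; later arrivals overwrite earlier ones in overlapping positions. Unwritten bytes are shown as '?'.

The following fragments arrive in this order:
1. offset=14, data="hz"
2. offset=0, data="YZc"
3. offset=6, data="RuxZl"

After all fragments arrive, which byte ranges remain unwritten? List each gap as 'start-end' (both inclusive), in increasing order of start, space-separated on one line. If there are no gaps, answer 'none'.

Answer: 3-5 11-13 16-17

Derivation:
Fragment 1: offset=14 len=2
Fragment 2: offset=0 len=3
Fragment 3: offset=6 len=5
Gaps: 3-5 11-13 16-17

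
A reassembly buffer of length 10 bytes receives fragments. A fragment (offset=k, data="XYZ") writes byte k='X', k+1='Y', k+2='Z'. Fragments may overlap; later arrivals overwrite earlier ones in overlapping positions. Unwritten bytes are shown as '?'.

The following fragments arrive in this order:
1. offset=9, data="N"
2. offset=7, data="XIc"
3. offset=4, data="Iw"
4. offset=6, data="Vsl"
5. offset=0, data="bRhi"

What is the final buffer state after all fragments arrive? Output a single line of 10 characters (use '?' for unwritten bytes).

Fragment 1: offset=9 data="N" -> buffer=?????????N
Fragment 2: offset=7 data="XIc" -> buffer=???????XIc
Fragment 3: offset=4 data="Iw" -> buffer=????Iw?XIc
Fragment 4: offset=6 data="Vsl" -> buffer=????IwVslc
Fragment 5: offset=0 data="bRhi" -> buffer=bRhiIwVslc

Answer: bRhiIwVslc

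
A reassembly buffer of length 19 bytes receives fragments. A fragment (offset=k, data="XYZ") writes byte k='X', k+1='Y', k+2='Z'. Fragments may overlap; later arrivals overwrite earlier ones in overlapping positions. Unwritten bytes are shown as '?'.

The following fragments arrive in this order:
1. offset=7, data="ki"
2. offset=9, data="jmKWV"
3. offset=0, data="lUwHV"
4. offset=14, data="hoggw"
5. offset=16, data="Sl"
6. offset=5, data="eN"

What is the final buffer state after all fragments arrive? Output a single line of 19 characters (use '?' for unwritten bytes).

Answer: lUwHVeNkijmKWVhoSlw

Derivation:
Fragment 1: offset=7 data="ki" -> buffer=???????ki??????????
Fragment 2: offset=9 data="jmKWV" -> buffer=???????kijmKWV?????
Fragment 3: offset=0 data="lUwHV" -> buffer=lUwHV??kijmKWV?????
Fragment 4: offset=14 data="hoggw" -> buffer=lUwHV??kijmKWVhoggw
Fragment 5: offset=16 data="Sl" -> buffer=lUwHV??kijmKWVhoSlw
Fragment 6: offset=5 data="eN" -> buffer=lUwHVeNkijmKWVhoSlw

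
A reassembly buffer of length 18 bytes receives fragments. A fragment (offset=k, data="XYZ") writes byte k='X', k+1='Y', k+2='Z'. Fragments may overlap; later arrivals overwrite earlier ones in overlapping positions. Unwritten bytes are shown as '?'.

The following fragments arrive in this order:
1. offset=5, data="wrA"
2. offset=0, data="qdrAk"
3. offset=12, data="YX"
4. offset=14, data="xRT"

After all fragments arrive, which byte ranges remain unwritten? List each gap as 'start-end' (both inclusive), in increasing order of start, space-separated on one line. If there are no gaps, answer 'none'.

Answer: 8-11 17-17

Derivation:
Fragment 1: offset=5 len=3
Fragment 2: offset=0 len=5
Fragment 3: offset=12 len=2
Fragment 4: offset=14 len=3
Gaps: 8-11 17-17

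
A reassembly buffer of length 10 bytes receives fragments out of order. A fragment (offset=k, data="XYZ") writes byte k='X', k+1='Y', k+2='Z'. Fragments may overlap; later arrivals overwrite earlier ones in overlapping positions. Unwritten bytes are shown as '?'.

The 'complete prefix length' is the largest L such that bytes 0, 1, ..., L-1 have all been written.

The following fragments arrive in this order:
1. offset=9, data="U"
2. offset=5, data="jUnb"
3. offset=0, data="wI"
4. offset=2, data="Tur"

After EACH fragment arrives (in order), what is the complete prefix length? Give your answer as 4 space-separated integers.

Answer: 0 0 2 10

Derivation:
Fragment 1: offset=9 data="U" -> buffer=?????????U -> prefix_len=0
Fragment 2: offset=5 data="jUnb" -> buffer=?????jUnbU -> prefix_len=0
Fragment 3: offset=0 data="wI" -> buffer=wI???jUnbU -> prefix_len=2
Fragment 4: offset=2 data="Tur" -> buffer=wITurjUnbU -> prefix_len=10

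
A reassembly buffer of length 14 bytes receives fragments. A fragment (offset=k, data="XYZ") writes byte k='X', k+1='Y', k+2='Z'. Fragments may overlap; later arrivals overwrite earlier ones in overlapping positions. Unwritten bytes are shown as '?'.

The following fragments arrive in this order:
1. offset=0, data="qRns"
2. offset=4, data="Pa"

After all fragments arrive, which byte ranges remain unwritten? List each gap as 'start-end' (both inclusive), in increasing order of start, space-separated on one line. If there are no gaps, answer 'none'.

Answer: 6-13

Derivation:
Fragment 1: offset=0 len=4
Fragment 2: offset=4 len=2
Gaps: 6-13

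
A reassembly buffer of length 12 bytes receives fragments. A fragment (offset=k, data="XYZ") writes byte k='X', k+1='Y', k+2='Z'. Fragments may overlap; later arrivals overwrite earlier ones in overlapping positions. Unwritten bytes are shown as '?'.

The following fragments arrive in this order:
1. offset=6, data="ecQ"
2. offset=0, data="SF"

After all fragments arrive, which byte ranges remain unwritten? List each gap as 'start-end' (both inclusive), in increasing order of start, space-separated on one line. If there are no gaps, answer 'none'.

Answer: 2-5 9-11

Derivation:
Fragment 1: offset=6 len=3
Fragment 2: offset=0 len=2
Gaps: 2-5 9-11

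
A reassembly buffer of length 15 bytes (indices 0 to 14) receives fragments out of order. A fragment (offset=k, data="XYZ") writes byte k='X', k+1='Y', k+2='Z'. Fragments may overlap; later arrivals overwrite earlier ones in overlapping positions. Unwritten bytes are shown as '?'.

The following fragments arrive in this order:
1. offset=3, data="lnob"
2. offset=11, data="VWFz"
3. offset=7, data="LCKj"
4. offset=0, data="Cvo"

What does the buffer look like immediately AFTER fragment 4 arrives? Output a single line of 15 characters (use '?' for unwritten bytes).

Fragment 1: offset=3 data="lnob" -> buffer=???lnob????????
Fragment 2: offset=11 data="VWFz" -> buffer=???lnob????VWFz
Fragment 3: offset=7 data="LCKj" -> buffer=???lnobLCKjVWFz
Fragment 4: offset=0 data="Cvo" -> buffer=CvolnobLCKjVWFz

Answer: CvolnobLCKjVWFz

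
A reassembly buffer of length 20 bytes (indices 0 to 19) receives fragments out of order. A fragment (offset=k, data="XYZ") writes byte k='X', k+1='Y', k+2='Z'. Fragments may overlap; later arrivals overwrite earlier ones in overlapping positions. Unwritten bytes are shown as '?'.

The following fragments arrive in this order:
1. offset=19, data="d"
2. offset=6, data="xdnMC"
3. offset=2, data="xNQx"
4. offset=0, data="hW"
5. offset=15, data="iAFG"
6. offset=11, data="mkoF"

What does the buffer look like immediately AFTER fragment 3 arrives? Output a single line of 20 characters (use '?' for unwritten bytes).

Answer: ??xNQxxdnMC????????d

Derivation:
Fragment 1: offset=19 data="d" -> buffer=???????????????????d
Fragment 2: offset=6 data="xdnMC" -> buffer=??????xdnMC????????d
Fragment 3: offset=2 data="xNQx" -> buffer=??xNQxxdnMC????????d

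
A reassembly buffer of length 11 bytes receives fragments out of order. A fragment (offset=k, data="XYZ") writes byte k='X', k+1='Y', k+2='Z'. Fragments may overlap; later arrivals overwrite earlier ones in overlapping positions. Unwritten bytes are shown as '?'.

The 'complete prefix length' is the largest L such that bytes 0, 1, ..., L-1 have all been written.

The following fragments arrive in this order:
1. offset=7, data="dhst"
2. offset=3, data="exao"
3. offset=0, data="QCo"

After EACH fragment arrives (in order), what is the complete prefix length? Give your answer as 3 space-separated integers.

Fragment 1: offset=7 data="dhst" -> buffer=???????dhst -> prefix_len=0
Fragment 2: offset=3 data="exao" -> buffer=???exaodhst -> prefix_len=0
Fragment 3: offset=0 data="QCo" -> buffer=QCoexaodhst -> prefix_len=11

Answer: 0 0 11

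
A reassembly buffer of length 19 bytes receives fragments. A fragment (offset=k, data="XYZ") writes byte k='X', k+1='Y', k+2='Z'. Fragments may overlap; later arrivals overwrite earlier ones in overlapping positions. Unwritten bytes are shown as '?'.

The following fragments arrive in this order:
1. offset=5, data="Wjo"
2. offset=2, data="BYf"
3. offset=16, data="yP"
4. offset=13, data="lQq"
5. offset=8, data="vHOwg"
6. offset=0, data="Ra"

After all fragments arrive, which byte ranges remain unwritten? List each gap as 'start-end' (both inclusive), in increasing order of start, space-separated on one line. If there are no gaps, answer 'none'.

Fragment 1: offset=5 len=3
Fragment 2: offset=2 len=3
Fragment 3: offset=16 len=2
Fragment 4: offset=13 len=3
Fragment 5: offset=8 len=5
Fragment 6: offset=0 len=2
Gaps: 18-18

Answer: 18-18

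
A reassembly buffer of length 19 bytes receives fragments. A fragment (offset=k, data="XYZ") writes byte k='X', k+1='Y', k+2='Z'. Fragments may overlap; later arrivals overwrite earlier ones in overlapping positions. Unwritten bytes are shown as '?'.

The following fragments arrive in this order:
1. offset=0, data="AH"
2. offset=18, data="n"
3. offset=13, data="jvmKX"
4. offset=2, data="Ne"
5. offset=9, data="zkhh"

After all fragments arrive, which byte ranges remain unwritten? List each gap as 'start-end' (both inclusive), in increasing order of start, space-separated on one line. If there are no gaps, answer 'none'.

Answer: 4-8

Derivation:
Fragment 1: offset=0 len=2
Fragment 2: offset=18 len=1
Fragment 3: offset=13 len=5
Fragment 4: offset=2 len=2
Fragment 5: offset=9 len=4
Gaps: 4-8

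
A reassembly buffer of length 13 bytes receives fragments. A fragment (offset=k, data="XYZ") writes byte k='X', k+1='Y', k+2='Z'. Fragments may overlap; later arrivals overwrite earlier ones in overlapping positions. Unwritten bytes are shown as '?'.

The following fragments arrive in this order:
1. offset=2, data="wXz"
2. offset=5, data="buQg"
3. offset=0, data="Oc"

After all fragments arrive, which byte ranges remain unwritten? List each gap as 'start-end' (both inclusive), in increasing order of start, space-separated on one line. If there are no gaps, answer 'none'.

Fragment 1: offset=2 len=3
Fragment 2: offset=5 len=4
Fragment 3: offset=0 len=2
Gaps: 9-12

Answer: 9-12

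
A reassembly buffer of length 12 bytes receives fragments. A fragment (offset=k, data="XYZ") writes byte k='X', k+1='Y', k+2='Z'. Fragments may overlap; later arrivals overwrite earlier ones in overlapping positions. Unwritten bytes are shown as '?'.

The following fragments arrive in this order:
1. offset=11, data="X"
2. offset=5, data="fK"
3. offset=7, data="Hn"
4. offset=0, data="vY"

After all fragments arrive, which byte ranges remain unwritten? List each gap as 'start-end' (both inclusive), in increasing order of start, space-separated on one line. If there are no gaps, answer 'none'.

Fragment 1: offset=11 len=1
Fragment 2: offset=5 len=2
Fragment 3: offset=7 len=2
Fragment 4: offset=0 len=2
Gaps: 2-4 9-10

Answer: 2-4 9-10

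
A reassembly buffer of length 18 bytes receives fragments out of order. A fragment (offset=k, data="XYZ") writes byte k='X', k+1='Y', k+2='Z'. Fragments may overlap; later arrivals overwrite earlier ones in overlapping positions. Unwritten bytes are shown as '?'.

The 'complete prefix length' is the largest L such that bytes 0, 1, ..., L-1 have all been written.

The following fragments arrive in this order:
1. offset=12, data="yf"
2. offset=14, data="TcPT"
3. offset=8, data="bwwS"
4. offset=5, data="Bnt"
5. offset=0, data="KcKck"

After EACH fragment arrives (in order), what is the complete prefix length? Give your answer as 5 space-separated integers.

Answer: 0 0 0 0 18

Derivation:
Fragment 1: offset=12 data="yf" -> buffer=????????????yf???? -> prefix_len=0
Fragment 2: offset=14 data="TcPT" -> buffer=????????????yfTcPT -> prefix_len=0
Fragment 3: offset=8 data="bwwS" -> buffer=????????bwwSyfTcPT -> prefix_len=0
Fragment 4: offset=5 data="Bnt" -> buffer=?????BntbwwSyfTcPT -> prefix_len=0
Fragment 5: offset=0 data="KcKck" -> buffer=KcKckBntbwwSyfTcPT -> prefix_len=18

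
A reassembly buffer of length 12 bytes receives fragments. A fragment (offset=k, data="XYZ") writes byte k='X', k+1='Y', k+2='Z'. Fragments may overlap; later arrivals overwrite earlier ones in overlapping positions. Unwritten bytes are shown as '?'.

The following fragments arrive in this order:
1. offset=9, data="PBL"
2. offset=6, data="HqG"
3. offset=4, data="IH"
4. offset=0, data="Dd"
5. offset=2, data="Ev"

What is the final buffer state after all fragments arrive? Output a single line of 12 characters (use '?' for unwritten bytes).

Fragment 1: offset=9 data="PBL" -> buffer=?????????PBL
Fragment 2: offset=6 data="HqG" -> buffer=??????HqGPBL
Fragment 3: offset=4 data="IH" -> buffer=????IHHqGPBL
Fragment 4: offset=0 data="Dd" -> buffer=Dd??IHHqGPBL
Fragment 5: offset=2 data="Ev" -> buffer=DdEvIHHqGPBL

Answer: DdEvIHHqGPBL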